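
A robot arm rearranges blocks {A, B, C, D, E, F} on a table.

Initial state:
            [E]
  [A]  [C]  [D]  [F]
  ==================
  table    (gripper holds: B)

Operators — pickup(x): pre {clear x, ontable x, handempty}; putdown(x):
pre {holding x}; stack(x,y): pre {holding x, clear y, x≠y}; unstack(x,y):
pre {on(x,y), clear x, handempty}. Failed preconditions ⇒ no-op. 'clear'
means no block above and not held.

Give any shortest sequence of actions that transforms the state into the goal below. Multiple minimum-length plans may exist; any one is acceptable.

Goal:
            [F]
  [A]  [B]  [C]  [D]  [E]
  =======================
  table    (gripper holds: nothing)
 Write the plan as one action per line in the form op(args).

putdown(B)
pickup(F)
stack(F, C)
unstack(E, D)
putdown(E)

step 1 (putdown(B)): towers=[A; B; C; D/E; F] holding=-
step 2 (pickup(F)): towers=[A; B; C; D/E] holding=F
step 3 (stack(F, C)): towers=[A; B; C/F; D/E] holding=-
step 4 (unstack(E, D)): towers=[A; B; C/F; D] holding=E
step 5 (putdown(E)): towers=[A; B; C/F; D; E] holding=-
goal check: towers=[A; B; C/F; D; E] holding=- — reached (length 5, optimal by BFS)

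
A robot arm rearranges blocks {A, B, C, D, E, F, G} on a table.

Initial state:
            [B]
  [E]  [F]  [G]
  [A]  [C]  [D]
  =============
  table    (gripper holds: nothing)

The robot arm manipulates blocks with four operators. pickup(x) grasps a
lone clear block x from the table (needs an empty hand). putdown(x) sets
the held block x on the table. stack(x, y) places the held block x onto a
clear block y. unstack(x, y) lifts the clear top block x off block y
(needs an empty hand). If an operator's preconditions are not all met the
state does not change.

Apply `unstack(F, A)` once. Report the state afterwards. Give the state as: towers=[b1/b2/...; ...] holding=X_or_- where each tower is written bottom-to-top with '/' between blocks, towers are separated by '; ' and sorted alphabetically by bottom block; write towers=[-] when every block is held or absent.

before: towers=[A/E; C/F; D/G/B] holding=-
pre[unstack(F, A)]: on(F,A) fail, clear(F) ok, handempty ok
on(F,A) unmet → unstack(F, A) is a no-op
after:  towers=[A/E; C/F; D/G/B] holding=-

towers=[A/E; C/F; D/G/B] holding=-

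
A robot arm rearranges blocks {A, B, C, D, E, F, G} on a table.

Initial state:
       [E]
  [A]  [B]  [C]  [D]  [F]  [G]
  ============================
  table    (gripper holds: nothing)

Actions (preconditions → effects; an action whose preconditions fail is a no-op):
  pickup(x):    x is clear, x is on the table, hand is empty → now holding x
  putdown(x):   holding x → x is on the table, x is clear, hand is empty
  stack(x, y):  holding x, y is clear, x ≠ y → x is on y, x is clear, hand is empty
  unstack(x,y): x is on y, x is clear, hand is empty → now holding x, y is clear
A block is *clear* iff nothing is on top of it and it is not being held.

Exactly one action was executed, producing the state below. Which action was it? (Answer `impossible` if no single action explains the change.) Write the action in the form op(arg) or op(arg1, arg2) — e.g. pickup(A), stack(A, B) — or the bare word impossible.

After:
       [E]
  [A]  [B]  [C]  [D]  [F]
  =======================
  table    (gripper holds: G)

target: towers=[A; B/E; C; D; F] holding=G
         pickup(F) → towers=[A; B/E; C; D; G] holding=F
         pickup(G) → towers=[A; B/E; C; D; F] holding=G  ← match
         pickup(D) → towers=[A; B/E; C; F; G] holding=D
         pickup(A) → towers=[B/E; C; D; F; G] holding=A
     unstack(E, B) → towers=[A; B; C; D; F; G] holding=E
         pickup(C) → towers=[A; B/E; D; F; G] holding=C

pickup(G)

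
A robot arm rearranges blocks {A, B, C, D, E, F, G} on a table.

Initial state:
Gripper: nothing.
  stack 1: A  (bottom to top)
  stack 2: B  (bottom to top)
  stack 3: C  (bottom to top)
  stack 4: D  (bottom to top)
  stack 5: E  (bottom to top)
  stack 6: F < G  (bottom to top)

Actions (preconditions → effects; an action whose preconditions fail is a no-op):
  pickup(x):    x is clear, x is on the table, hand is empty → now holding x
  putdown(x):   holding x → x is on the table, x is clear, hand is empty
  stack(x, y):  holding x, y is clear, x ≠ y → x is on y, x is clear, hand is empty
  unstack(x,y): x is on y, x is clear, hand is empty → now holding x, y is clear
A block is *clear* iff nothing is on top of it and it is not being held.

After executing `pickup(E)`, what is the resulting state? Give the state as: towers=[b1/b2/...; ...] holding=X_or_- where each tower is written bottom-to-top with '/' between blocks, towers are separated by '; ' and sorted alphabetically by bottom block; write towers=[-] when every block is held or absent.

before: towers=[A; B; C; D; E; F/G] holding=-
pre[pickup(E)]: clear(E) ✓, ontable(E) ✓, handempty ✓
all met → apply pickup(E)
after:  towers=[A; B; C; D; F/G] holding=E

towers=[A; B; C; D; F/G] holding=E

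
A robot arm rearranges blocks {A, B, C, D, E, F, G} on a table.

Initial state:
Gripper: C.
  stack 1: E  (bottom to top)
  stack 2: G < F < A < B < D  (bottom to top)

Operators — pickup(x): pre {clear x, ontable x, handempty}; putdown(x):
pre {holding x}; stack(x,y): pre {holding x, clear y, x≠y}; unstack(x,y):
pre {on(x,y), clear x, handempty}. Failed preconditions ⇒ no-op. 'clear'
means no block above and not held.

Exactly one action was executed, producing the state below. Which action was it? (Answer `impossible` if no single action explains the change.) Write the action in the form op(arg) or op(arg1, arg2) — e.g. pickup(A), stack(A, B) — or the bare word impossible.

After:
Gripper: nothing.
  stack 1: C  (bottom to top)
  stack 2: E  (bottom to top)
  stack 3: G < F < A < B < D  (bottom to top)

putdown(C)

target: towers=[C; E; G/F/A/B/D] holding=-
        putdown(C) → towers=[C; E; G/F/A/B/D] holding=-  ← match
       stack(C, D) → towers=[E; G/F/A/B/D/C] holding=-
       stack(C, E) → towers=[E/C; G/F/A/B/D] holding=-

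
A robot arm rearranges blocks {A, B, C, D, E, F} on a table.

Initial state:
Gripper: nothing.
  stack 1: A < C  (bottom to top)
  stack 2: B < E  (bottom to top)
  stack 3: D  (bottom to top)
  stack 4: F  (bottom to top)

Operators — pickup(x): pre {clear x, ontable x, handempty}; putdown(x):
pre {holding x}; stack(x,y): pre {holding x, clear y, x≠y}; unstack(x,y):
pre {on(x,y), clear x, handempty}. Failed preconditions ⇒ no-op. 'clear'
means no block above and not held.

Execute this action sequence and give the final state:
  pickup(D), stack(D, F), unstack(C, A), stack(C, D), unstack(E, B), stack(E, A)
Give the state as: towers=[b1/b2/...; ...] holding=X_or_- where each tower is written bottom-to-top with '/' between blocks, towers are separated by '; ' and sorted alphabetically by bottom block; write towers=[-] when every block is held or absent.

towers=[A/E; B; F/D/C] holding=-

step 1 (pickup(D)): towers=[A/C; B/E; F] holding=D
step 2 (stack(D, F)): towers=[A/C; B/E; F/D] holding=-
step 3 (unstack(C, A)): towers=[A; B/E; F/D] holding=C
step 4 (stack(C, D)): towers=[A; B/E; F/D/C] holding=-
step 5 (unstack(E, B)): towers=[A; B; F/D/C] holding=E
step 6 (stack(E, A)): towers=[A/E; B; F/D/C] holding=-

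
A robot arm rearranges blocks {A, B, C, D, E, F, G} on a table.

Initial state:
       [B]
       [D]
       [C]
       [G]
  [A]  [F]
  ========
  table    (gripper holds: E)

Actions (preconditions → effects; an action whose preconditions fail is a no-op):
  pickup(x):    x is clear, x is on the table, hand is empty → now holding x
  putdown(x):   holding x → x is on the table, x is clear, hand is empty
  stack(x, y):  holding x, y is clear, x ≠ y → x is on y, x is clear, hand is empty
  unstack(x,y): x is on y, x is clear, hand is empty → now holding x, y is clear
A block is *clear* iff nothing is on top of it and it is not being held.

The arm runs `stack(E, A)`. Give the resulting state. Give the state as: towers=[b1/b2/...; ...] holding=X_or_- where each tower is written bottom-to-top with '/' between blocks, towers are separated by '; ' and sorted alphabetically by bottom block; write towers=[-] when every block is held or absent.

towers=[A/E; F/G/C/D/B] holding=-

before: towers=[A; F/G/C/D/B] holding=E
pre[stack(E, A)]: holding(E) ok, clear(A) ok, E≠A ok
all met → apply stack(E, A)
after:  towers=[A/E; F/G/C/D/B] holding=-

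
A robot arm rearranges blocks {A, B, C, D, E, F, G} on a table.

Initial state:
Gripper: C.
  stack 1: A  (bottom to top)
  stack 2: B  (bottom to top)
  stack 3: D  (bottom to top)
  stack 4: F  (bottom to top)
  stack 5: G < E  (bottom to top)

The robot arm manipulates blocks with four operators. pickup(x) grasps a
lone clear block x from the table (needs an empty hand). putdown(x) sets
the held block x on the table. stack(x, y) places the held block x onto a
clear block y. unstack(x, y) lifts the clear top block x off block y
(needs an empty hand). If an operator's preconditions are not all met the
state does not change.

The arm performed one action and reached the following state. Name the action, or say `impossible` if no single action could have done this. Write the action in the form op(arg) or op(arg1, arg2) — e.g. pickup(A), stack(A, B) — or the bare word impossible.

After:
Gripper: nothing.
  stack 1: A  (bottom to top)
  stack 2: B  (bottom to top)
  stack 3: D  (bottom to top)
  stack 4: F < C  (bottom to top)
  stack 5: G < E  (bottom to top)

stack(C, F)

target: towers=[A; B; D; F/C; G/E] holding=-
        putdown(C) → towers=[A; B; C; D; F; G/E] holding=-
       stack(C, B) → towers=[A; B/C; D; F; G/E] holding=-
       stack(C, F) → towers=[A; B; D; F/C; G/E] holding=-  ← match
       stack(C, D) → towers=[A; B; D/C; F; G/E] holding=-
       stack(C, A) → towers=[A/C; B; D; F; G/E] holding=-
       stack(C, E) → towers=[A; B; D; F; G/E/C] holding=-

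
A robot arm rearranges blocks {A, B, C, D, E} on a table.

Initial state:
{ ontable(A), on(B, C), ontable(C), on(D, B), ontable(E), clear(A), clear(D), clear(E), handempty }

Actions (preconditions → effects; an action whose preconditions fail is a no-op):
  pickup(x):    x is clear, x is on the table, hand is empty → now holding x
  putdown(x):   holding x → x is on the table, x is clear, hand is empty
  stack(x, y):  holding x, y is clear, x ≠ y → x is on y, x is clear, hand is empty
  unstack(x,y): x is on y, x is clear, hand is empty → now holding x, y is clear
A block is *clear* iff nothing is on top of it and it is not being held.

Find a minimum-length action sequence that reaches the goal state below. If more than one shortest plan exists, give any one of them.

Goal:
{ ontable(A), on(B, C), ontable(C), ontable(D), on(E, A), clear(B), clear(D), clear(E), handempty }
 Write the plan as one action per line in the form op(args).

unstack(D, B)
putdown(D)
pickup(E)
stack(E, A)

step 1 (unstack(D, B)): towers=[A; C/B; E] holding=D
step 2 (putdown(D)): towers=[A; C/B; D; E] holding=-
step 3 (pickup(E)): towers=[A; C/B; D] holding=E
step 4 (stack(E, A)): towers=[A/E; C/B; D] holding=-
goal check: towers=[A/E; C/B; D] holding=- — reached (length 4, optimal by BFS)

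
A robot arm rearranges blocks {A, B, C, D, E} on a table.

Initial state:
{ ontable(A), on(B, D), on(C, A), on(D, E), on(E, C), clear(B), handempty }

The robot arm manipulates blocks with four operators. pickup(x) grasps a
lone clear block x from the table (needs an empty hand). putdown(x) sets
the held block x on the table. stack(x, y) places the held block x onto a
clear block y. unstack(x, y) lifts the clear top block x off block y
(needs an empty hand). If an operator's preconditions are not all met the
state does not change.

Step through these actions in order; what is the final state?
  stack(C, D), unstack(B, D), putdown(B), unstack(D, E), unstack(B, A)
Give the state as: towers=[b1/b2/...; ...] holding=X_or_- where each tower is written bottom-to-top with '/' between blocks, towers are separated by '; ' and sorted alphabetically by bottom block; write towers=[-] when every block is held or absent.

step 1 (stack(C, D)) [no-op]: towers=[A/C/E/D/B] holding=-
step 2 (unstack(B, D)): towers=[A/C/E/D] holding=B
step 3 (putdown(B)): towers=[A/C/E/D; B] holding=-
step 4 (unstack(D, E)): towers=[A/C/E; B] holding=D
step 5 (unstack(B, A)) [no-op]: towers=[A/C/E; B] holding=D

towers=[A/C/E; B] holding=D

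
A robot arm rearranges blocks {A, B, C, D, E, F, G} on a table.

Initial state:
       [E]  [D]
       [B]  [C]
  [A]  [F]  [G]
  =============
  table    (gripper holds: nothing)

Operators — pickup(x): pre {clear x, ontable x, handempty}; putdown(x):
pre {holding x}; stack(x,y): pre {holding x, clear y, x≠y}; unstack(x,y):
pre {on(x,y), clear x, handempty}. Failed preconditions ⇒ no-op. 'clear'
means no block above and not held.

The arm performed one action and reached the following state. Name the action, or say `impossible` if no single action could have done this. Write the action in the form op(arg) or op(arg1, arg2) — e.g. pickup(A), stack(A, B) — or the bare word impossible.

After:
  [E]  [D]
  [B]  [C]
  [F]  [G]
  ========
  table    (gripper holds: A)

pickup(A)

target: towers=[F/B/E; G/C/D] holding=A
     unstack(D, C) → towers=[A; F/B/E; G/C] holding=D
         pickup(A) → towers=[F/B/E; G/C/D] holding=A  ← match
     unstack(E, B) → towers=[A; F/B; G/C/D] holding=E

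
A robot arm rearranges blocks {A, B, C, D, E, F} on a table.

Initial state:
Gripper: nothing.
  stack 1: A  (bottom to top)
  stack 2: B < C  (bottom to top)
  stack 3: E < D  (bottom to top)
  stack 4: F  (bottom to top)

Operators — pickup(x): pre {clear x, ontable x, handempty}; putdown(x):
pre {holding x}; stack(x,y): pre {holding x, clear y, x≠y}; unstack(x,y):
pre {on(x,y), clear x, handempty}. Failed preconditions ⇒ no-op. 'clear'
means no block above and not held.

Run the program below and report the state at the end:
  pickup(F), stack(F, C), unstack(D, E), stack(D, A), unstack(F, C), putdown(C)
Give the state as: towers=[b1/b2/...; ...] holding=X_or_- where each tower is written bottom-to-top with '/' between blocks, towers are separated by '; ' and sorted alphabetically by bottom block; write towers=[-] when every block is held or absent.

step 1 (pickup(F)): towers=[A; B/C; E/D] holding=F
step 2 (stack(F, C)): towers=[A; B/C/F; E/D] holding=-
step 3 (unstack(D, E)): towers=[A; B/C/F; E] holding=D
step 4 (stack(D, A)): towers=[A/D; B/C/F; E] holding=-
step 5 (unstack(F, C)): towers=[A/D; B/C; E] holding=F
step 6 (putdown(C)) [no-op]: towers=[A/D; B/C; E] holding=F

towers=[A/D; B/C; E] holding=F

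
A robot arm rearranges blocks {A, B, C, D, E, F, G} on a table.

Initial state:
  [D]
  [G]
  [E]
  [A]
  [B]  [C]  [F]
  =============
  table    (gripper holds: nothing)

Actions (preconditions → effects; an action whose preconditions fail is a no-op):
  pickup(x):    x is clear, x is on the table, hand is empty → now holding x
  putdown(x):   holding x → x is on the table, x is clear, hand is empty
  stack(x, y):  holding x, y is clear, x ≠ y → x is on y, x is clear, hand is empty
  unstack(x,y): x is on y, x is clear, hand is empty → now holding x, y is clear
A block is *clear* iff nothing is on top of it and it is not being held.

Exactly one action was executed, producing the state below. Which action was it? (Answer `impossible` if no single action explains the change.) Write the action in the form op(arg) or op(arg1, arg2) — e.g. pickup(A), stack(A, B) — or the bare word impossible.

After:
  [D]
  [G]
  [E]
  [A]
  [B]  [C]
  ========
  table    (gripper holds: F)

target: towers=[B/A/E/G/D; C] holding=F
         pickup(F) → towers=[B/A/E/G/D; C] holding=F  ← match
     unstack(D, G) → towers=[B/A/E/G; C; F] holding=D
         pickup(C) → towers=[B/A/E/G/D; F] holding=C

pickup(F)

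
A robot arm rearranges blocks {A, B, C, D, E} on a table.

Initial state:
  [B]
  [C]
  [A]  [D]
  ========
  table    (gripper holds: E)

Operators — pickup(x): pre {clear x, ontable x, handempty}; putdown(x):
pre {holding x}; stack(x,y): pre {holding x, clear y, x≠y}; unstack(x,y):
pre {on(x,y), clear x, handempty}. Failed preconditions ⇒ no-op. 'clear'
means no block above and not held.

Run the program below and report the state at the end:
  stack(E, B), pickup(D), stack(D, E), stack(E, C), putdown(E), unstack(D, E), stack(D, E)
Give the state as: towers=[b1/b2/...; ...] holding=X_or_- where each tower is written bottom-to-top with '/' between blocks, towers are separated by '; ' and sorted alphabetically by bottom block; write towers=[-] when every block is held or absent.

towers=[A/C/B/E/D] holding=-

step 1 (stack(E, B)): towers=[A/C/B/E; D] holding=-
step 2 (pickup(D)): towers=[A/C/B/E] holding=D
step 3 (stack(D, E)): towers=[A/C/B/E/D] holding=-
step 4 (stack(E, C)) [no-op]: towers=[A/C/B/E/D] holding=-
step 5 (putdown(E)) [no-op]: towers=[A/C/B/E/D] holding=-
step 6 (unstack(D, E)): towers=[A/C/B/E] holding=D
step 7 (stack(D, E)): towers=[A/C/B/E/D] holding=-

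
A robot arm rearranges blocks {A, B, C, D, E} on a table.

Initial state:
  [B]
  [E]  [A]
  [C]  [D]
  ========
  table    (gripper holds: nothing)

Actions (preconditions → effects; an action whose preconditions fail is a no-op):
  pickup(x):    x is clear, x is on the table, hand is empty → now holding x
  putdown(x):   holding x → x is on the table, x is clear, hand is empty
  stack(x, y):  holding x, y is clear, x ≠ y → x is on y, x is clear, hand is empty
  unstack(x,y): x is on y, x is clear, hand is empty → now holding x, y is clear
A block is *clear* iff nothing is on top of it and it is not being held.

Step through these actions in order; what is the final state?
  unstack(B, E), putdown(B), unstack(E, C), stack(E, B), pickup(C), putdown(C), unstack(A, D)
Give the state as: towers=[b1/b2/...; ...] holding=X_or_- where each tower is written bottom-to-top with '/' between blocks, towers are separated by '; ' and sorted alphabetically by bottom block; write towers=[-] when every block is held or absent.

towers=[B/E; C; D] holding=A

step 1 (unstack(B, E)): towers=[C/E; D/A] holding=B
step 2 (putdown(B)): towers=[B; C/E; D/A] holding=-
step 3 (unstack(E, C)): towers=[B; C; D/A] holding=E
step 4 (stack(E, B)): towers=[B/E; C; D/A] holding=-
step 5 (pickup(C)): towers=[B/E; D/A] holding=C
step 6 (putdown(C)): towers=[B/E; C; D/A] holding=-
step 7 (unstack(A, D)): towers=[B/E; C; D] holding=A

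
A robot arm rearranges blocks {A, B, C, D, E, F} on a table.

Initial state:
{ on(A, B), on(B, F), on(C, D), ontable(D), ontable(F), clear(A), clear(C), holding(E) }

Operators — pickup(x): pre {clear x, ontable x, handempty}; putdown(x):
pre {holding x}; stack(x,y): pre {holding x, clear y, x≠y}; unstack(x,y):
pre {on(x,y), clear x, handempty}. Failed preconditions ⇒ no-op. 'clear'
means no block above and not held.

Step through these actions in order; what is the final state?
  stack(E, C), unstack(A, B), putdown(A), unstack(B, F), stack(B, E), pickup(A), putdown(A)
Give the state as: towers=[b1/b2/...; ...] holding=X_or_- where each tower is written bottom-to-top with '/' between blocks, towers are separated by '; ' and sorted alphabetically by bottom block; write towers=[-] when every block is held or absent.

step 1 (stack(E, C)): towers=[D/C/E; F/B/A] holding=-
step 2 (unstack(A, B)): towers=[D/C/E; F/B] holding=A
step 3 (putdown(A)): towers=[A; D/C/E; F/B] holding=-
step 4 (unstack(B, F)): towers=[A; D/C/E; F] holding=B
step 5 (stack(B, E)): towers=[A; D/C/E/B; F] holding=-
step 6 (pickup(A)): towers=[D/C/E/B; F] holding=A
step 7 (putdown(A)): towers=[A; D/C/E/B; F] holding=-

towers=[A; D/C/E/B; F] holding=-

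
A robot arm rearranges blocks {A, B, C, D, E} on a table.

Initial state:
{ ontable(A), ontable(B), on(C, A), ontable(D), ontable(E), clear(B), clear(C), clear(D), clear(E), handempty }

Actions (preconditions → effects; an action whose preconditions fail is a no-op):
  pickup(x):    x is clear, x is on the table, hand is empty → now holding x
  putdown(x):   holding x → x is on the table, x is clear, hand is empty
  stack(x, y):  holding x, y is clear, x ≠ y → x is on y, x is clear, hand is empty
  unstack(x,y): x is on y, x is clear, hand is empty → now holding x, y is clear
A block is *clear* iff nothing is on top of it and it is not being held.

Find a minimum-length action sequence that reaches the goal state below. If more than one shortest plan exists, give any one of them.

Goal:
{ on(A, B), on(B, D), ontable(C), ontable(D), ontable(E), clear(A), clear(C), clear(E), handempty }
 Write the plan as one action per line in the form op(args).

step 1 (pickup(B)): towers=[A/C; D; E] holding=B
step 2 (stack(B, D)): towers=[A/C; D/B; E] holding=-
step 3 (unstack(C, A)): towers=[A; D/B; E] holding=C
step 4 (putdown(C)): towers=[A; C; D/B; E] holding=-
step 5 (pickup(A)): towers=[C; D/B; E] holding=A
step 6 (stack(A, B)): towers=[C; D/B/A; E] holding=-
goal check: towers=[C; D/B/A; E] holding=- — reached (length 6, optimal by BFS)

pickup(B)
stack(B, D)
unstack(C, A)
putdown(C)
pickup(A)
stack(A, B)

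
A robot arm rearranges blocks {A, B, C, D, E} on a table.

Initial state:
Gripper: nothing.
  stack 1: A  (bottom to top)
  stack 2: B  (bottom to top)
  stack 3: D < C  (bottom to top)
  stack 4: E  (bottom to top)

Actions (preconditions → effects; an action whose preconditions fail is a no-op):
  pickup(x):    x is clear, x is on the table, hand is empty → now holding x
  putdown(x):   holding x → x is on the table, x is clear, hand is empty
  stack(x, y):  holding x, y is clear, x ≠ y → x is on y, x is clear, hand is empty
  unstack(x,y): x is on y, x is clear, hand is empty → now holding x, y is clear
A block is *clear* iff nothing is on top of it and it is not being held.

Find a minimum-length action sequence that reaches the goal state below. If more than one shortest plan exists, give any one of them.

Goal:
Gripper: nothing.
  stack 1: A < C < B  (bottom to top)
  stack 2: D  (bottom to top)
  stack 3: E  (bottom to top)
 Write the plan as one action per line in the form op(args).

unstack(C, D)
stack(C, A)
pickup(B)
stack(B, C)

step 1 (unstack(C, D)): towers=[A; B; D; E] holding=C
step 2 (stack(C, A)): towers=[A/C; B; D; E] holding=-
step 3 (pickup(B)): towers=[A/C; D; E] holding=B
step 4 (stack(B, C)): towers=[A/C/B; D; E] holding=-
goal check: towers=[A/C/B; D; E] holding=- — reached (length 4, optimal by BFS)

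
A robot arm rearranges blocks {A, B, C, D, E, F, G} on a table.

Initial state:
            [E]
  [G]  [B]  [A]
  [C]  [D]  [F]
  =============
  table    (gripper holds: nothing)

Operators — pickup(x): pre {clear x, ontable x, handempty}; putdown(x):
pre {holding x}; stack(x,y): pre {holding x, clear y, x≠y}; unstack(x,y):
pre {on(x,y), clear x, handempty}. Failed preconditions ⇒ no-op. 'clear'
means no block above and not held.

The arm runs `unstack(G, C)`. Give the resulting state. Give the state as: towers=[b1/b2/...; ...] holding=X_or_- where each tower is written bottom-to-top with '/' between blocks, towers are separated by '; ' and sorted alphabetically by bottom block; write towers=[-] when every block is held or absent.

towers=[C; D/B; F/A/E] holding=G

before: towers=[C/G; D/B; F/A/E] holding=-
pre[unstack(G, C)]: on(G,C) ok, clear(G) ok, handempty ok
all met → apply unstack(G, C)
after:  towers=[C; D/B; F/A/E] holding=G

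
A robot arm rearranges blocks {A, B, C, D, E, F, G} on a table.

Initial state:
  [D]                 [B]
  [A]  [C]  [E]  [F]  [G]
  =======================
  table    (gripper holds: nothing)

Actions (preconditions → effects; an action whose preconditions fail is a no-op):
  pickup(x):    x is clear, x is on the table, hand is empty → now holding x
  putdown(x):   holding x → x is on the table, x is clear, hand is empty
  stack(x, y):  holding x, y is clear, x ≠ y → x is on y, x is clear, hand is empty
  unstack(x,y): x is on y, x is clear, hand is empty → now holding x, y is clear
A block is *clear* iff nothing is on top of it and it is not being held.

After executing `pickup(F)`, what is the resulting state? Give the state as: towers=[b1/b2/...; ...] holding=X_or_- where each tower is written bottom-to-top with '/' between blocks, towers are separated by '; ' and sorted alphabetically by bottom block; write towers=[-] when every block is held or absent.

before: towers=[A/D; C; E; F; G/B] holding=-
pre[pickup(F)]: clear(F) ok, ontable(F) ok, handempty ok
all met → apply pickup(F)
after:  towers=[A/D; C; E; G/B] holding=F

towers=[A/D; C; E; G/B] holding=F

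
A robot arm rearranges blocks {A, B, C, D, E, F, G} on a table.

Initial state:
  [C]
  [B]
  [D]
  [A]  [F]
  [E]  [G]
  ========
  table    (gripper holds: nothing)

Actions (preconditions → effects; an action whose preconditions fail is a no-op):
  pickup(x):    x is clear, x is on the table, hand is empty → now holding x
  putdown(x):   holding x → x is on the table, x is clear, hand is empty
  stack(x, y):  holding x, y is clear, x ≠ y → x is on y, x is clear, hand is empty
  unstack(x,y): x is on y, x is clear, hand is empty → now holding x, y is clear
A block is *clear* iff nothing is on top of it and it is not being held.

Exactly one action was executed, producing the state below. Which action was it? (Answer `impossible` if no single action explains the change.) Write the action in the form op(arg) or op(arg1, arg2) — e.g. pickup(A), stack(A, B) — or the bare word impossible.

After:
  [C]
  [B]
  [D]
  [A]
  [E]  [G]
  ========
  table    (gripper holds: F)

target: towers=[E/A/D/B/C; G] holding=F
     unstack(F, G) → towers=[E/A/D/B/C; G] holding=F  ← match
     unstack(C, B) → towers=[E/A/D/B; G/F] holding=C

unstack(F, G)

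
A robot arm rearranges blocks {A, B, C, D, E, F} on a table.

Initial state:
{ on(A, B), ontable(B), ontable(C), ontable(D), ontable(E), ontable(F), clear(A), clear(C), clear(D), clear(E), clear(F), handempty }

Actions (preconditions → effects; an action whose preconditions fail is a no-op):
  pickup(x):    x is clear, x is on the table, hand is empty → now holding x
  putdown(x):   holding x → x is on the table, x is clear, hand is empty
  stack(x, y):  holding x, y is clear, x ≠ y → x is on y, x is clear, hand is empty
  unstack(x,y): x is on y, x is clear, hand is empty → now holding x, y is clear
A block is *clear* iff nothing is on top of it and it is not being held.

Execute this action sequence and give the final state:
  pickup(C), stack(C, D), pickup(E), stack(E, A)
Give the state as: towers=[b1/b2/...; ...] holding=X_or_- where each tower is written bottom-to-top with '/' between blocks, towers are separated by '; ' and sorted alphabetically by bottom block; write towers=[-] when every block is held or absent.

step 1 (pickup(C)): towers=[B/A; D; E; F] holding=C
step 2 (stack(C, D)): towers=[B/A; D/C; E; F] holding=-
step 3 (pickup(E)): towers=[B/A; D/C; F] holding=E
step 4 (stack(E, A)): towers=[B/A/E; D/C; F] holding=-

towers=[B/A/E; D/C; F] holding=-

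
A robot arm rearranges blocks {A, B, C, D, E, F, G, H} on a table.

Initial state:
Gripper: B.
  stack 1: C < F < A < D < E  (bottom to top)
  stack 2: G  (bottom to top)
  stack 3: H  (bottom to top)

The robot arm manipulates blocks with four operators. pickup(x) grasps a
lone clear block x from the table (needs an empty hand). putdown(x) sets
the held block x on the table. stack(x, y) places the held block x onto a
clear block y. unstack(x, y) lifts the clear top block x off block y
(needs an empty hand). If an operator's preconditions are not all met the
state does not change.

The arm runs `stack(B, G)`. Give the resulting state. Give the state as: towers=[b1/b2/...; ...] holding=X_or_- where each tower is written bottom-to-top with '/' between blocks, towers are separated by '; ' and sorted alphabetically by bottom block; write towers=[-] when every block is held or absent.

before: towers=[C/F/A/D/E; G; H] holding=B
pre[stack(B, G)]: holding(B) yes, clear(G) yes, B≠G yes
all met → apply stack(B, G)
after:  towers=[C/F/A/D/E; G/B; H] holding=-

towers=[C/F/A/D/E; G/B; H] holding=-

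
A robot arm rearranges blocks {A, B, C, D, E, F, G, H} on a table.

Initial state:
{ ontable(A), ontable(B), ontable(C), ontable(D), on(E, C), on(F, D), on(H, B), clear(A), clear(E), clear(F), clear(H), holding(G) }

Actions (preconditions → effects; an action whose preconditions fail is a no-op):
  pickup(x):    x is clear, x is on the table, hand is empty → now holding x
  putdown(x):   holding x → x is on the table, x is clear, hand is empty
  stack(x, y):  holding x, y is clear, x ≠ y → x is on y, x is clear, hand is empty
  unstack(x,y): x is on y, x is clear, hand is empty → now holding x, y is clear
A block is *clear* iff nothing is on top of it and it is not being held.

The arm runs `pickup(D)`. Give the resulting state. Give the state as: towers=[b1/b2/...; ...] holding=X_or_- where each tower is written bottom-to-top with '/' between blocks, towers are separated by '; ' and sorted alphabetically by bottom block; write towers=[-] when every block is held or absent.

before: towers=[A; B/H; C/E; D/F] holding=G
pre[pickup(D)]: clear(D) no, ontable(D) yes, handempty no
clear(D), handempty unmet → pickup(D) is a no-op
after:  towers=[A; B/H; C/E; D/F] holding=G

towers=[A; B/H; C/E; D/F] holding=G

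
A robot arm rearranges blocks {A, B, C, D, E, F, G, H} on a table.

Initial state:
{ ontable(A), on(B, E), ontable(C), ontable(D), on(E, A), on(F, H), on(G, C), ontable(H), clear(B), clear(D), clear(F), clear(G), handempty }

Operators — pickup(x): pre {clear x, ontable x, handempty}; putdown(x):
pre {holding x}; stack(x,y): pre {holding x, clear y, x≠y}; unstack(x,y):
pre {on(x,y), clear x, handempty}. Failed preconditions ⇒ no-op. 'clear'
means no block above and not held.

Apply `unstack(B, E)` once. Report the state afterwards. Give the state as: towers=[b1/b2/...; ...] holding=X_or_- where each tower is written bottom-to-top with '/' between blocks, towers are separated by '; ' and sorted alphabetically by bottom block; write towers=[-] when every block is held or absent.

towers=[A/E; C/G; D; H/F] holding=B

before: towers=[A/E/B; C/G; D; H/F] holding=-
pre[unstack(B, E)]: on(B,E) ok, clear(B) ok, handempty ok
all met → apply unstack(B, E)
after:  towers=[A/E; C/G; D; H/F] holding=B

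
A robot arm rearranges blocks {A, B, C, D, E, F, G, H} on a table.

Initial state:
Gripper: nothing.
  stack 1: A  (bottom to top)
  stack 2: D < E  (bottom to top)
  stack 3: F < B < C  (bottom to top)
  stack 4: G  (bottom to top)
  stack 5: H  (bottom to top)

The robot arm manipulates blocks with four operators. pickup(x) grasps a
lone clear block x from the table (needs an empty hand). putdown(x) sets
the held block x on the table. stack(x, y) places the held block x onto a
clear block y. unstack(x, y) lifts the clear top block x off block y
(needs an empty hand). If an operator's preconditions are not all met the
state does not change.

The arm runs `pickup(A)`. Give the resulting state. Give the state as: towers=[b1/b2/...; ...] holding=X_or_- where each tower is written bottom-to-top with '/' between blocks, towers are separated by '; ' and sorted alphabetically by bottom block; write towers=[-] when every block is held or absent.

towers=[D/E; F/B/C; G; H] holding=A

before: towers=[A; D/E; F/B/C; G; H] holding=-
pre[pickup(A)]: clear(A) ✓, ontable(A) ✓, handempty ✓
all met → apply pickup(A)
after:  towers=[D/E; F/B/C; G; H] holding=A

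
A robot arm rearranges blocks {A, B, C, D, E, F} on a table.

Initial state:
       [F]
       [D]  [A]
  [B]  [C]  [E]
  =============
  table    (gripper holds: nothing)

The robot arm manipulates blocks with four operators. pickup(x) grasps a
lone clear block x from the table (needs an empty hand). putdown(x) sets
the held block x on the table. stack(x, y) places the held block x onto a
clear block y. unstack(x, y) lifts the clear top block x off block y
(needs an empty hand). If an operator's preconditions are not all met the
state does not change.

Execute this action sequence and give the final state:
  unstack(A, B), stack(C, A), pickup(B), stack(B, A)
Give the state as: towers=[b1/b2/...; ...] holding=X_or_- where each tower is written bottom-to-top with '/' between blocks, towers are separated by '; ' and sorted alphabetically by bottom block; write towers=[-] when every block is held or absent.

towers=[C/D/F; E/A/B] holding=-

step 1 (unstack(A, B)) [no-op]: towers=[B; C/D/F; E/A] holding=-
step 2 (stack(C, A)) [no-op]: towers=[B; C/D/F; E/A] holding=-
step 3 (pickup(B)): towers=[C/D/F; E/A] holding=B
step 4 (stack(B, A)): towers=[C/D/F; E/A/B] holding=-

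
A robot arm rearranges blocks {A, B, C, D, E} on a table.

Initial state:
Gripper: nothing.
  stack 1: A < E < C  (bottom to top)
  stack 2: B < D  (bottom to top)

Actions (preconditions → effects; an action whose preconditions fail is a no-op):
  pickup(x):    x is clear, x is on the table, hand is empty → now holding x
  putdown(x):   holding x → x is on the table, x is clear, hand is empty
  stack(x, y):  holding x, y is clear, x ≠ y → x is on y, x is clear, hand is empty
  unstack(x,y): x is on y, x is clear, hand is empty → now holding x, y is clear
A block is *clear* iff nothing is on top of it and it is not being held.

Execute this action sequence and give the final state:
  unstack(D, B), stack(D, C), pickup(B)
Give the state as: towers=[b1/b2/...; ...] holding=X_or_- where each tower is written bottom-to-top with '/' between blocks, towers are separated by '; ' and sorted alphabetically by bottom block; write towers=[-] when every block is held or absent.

towers=[A/E/C/D] holding=B

step 1 (unstack(D, B)): towers=[A/E/C; B] holding=D
step 2 (stack(D, C)): towers=[A/E/C/D; B] holding=-
step 3 (pickup(B)): towers=[A/E/C/D] holding=B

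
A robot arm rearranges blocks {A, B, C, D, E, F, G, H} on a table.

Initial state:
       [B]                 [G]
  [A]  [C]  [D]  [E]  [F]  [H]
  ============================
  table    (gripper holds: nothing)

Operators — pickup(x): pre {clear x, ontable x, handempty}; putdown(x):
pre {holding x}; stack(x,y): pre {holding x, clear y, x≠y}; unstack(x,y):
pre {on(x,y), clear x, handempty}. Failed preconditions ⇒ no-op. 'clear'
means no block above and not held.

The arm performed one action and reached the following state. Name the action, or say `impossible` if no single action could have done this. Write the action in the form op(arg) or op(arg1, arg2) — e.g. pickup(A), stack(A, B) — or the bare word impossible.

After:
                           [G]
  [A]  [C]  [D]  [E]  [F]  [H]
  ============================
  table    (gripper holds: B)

unstack(B, C)

target: towers=[A; C; D; E; F; H/G] holding=B
     unstack(G, H) → towers=[A; C/B; D; E; F; H] holding=G
         pickup(A) → towers=[C/B; D; E; F; H/G] holding=A
         pickup(E) → towers=[A; C/B; D; F; H/G] holding=E
     unstack(B, C) → towers=[A; C; D; E; F; H/G] holding=B  ← match
         pickup(F) → towers=[A; C/B; D; E; H/G] holding=F
         pickup(D) → towers=[A; C/B; E; F; H/G] holding=D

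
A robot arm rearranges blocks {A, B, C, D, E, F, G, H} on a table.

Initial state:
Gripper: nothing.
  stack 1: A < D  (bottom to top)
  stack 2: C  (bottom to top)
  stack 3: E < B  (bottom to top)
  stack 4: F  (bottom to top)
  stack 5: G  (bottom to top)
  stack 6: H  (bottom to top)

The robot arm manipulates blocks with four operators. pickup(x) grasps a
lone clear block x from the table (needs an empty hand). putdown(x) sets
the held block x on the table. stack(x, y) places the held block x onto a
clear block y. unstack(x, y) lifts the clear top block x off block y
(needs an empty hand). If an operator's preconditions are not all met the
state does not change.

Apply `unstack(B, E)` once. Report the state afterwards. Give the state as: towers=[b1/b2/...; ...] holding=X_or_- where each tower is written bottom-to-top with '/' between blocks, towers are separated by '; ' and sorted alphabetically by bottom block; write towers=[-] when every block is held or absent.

before: towers=[A/D; C; E/B; F; G; H] holding=-
pre[unstack(B, E)]: on(B,E) ok, clear(B) ok, handempty ok
all met → apply unstack(B, E)
after:  towers=[A/D; C; E; F; G; H] holding=B

towers=[A/D; C; E; F; G; H] holding=B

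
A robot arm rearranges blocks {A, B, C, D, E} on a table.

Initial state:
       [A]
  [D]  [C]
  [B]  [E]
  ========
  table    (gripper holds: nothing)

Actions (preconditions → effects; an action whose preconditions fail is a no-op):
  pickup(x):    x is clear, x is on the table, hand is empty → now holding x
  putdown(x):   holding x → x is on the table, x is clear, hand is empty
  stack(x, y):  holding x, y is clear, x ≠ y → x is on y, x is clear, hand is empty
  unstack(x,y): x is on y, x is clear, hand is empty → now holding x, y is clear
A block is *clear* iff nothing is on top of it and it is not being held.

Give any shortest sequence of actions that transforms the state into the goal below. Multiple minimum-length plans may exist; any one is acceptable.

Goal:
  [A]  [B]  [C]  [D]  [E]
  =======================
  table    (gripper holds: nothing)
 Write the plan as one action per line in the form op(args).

unstack(D, B)
putdown(D)
unstack(A, C)
putdown(A)
unstack(C, E)
putdown(C)

step 1 (unstack(D, B)): towers=[B; E/C/A] holding=D
step 2 (putdown(D)): towers=[B; D; E/C/A] holding=-
step 3 (unstack(A, C)): towers=[B; D; E/C] holding=A
step 4 (putdown(A)): towers=[A; B; D; E/C] holding=-
step 5 (unstack(C, E)): towers=[A; B; D; E] holding=C
step 6 (putdown(C)): towers=[A; B; C; D; E] holding=-
goal check: towers=[A; B; C; D; E] holding=- — reached (length 6, optimal by BFS)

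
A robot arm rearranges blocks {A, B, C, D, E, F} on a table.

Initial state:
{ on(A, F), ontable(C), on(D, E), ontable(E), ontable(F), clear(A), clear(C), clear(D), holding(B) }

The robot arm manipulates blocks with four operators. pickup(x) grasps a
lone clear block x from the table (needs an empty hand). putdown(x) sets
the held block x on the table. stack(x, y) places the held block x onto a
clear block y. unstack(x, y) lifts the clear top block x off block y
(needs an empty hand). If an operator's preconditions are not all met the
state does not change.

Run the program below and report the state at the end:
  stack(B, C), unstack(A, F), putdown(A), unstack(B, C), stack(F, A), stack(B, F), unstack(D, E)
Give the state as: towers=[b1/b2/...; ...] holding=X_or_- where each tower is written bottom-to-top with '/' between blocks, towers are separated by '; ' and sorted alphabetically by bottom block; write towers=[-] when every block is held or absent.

towers=[A; C; E; F/B] holding=D

step 1 (stack(B, C)): towers=[C/B; E/D; F/A] holding=-
step 2 (unstack(A, F)): towers=[C/B; E/D; F] holding=A
step 3 (putdown(A)): towers=[A; C/B; E/D; F] holding=-
step 4 (unstack(B, C)): towers=[A; C; E/D; F] holding=B
step 5 (stack(F, A)) [no-op]: towers=[A; C; E/D; F] holding=B
step 6 (stack(B, F)): towers=[A; C; E/D; F/B] holding=-
step 7 (unstack(D, E)): towers=[A; C; E; F/B] holding=D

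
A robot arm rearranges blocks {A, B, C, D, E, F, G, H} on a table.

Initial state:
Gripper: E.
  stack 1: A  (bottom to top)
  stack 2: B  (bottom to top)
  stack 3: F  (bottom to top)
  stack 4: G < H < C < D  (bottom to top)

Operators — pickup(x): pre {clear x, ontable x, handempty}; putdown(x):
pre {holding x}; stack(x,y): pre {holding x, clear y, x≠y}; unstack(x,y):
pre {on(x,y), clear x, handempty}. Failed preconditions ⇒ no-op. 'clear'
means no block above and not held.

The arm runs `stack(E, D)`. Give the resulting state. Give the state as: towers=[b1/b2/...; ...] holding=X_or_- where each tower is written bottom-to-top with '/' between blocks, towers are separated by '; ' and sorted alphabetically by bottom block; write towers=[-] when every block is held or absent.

before: towers=[A; B; F; G/H/C/D] holding=E
pre[stack(E, D)]: holding(E) ✓, clear(D) ✓, E≠D ✓
all met → apply stack(E, D)
after:  towers=[A; B; F; G/H/C/D/E] holding=-

towers=[A; B; F; G/H/C/D/E] holding=-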